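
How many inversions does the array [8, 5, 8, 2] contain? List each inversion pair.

Finding inversions in [8, 5, 8, 2]:

(0, 1): arr[0]=8 > arr[1]=5
(0, 3): arr[0]=8 > arr[3]=2
(1, 3): arr[1]=5 > arr[3]=2
(2, 3): arr[2]=8 > arr[3]=2

Total inversions: 4

The array has 4 inversion(s): (0,1), (0,3), (1,3), (2,3). Each pair (i,j) satisfies i < j and arr[i] > arr[j].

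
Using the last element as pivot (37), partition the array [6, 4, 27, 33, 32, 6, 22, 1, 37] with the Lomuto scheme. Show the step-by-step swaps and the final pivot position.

Lomuto partition with pivot = 37:

Initial array: [6, 4, 27, 33, 32, 6, 22, 1, 37]

arr[0]=6 <= 37: swap with position 0, array becomes [6, 4, 27, 33, 32, 6, 22, 1, 37]
arr[1]=4 <= 37: swap with position 1, array becomes [6, 4, 27, 33, 32, 6, 22, 1, 37]
arr[2]=27 <= 37: swap with position 2, array becomes [6, 4, 27, 33, 32, 6, 22, 1, 37]
arr[3]=33 <= 37: swap with position 3, array becomes [6, 4, 27, 33, 32, 6, 22, 1, 37]
arr[4]=32 <= 37: swap with position 4, array becomes [6, 4, 27, 33, 32, 6, 22, 1, 37]
arr[5]=6 <= 37: swap with position 5, array becomes [6, 4, 27, 33, 32, 6, 22, 1, 37]
arr[6]=22 <= 37: swap with position 6, array becomes [6, 4, 27, 33, 32, 6, 22, 1, 37]
arr[7]=1 <= 37: swap with position 7, array becomes [6, 4, 27, 33, 32, 6, 22, 1, 37]

Place pivot at position 8: [6, 4, 27, 33, 32, 6, 22, 1, 37]
Pivot position: 8

After partitioning with pivot 37, the array becomes [6, 4, 27, 33, 32, 6, 22, 1, 37]. The pivot is placed at index 8. All elements to the left of the pivot are <= 37, and all elements to the right are > 37.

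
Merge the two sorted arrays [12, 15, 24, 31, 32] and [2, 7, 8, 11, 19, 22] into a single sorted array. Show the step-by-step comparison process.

Merging process:

Compare 12 vs 2: take 2 from right. Merged: [2]
Compare 12 vs 7: take 7 from right. Merged: [2, 7]
Compare 12 vs 8: take 8 from right. Merged: [2, 7, 8]
Compare 12 vs 11: take 11 from right. Merged: [2, 7, 8, 11]
Compare 12 vs 19: take 12 from left. Merged: [2, 7, 8, 11, 12]
Compare 15 vs 19: take 15 from left. Merged: [2, 7, 8, 11, 12, 15]
Compare 24 vs 19: take 19 from right. Merged: [2, 7, 8, 11, 12, 15, 19]
Compare 24 vs 22: take 22 from right. Merged: [2, 7, 8, 11, 12, 15, 19, 22]
Append remaining from left: [24, 31, 32]. Merged: [2, 7, 8, 11, 12, 15, 19, 22, 24, 31, 32]

Final merged array: [2, 7, 8, 11, 12, 15, 19, 22, 24, 31, 32]
Total comparisons: 8

The merged array is [2, 7, 8, 11, 12, 15, 19, 22, 24, 31, 32], requiring 8 comparisons. The merge step runs in O(n) time where n is the total number of elements.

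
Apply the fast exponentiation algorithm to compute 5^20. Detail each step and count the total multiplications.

Computing 5^20 by squaring (build up from 5^1; each line after the first costs one multiplication):

5^1 = 5
5^2 = (5^1)^2 = 5^2 = 25
5^4 = (5^2)^2 = 25^2 = 625
5^5 = 5 * 5^4 = 5 * 625 = 3125
5^10 = (5^5)^2 = 3125^2 = 9765625
5^20 = (5^10)^2 = 9765625^2 = 95367431640625

Result: 95367431640625
Multiplications needed: 5 (5 lines after 5^1)

5^20 = 95367431640625. Using exponentiation by squaring, this requires 5 multiplications. The key idea: if the exponent is even, square the half-power; if odd, multiply by the base once.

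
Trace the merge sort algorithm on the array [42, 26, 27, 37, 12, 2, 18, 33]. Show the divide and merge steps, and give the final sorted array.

Merge sort trace:

Split: [42, 26, 27, 37, 12, 2, 18, 33] -> [42, 26, 27, 37] and [12, 2, 18, 33]
  Split: [42, 26, 27, 37] -> [42, 26] and [27, 37]
    Split: [42, 26] -> [42] and [26]
    Merge: [42] + [26] -> [26, 42]
    Split: [27, 37] -> [27] and [37]
    Merge: [27] + [37] -> [27, 37]
  Merge: [26, 42] + [27, 37] -> [26, 27, 37, 42]
  Split: [12, 2, 18, 33] -> [12, 2] and [18, 33]
    Split: [12, 2] -> [12] and [2]
    Merge: [12] + [2] -> [2, 12]
    Split: [18, 33] -> [18] and [33]
    Merge: [18] + [33] -> [18, 33]
  Merge: [2, 12] + [18, 33] -> [2, 12, 18, 33]
Merge: [26, 27, 37, 42] + [2, 12, 18, 33] -> [2, 12, 18, 26, 27, 33, 37, 42]

Final sorted array: [2, 12, 18, 26, 27, 33, 37, 42]

The merge sort proceeds by recursively splitting the array and merging sorted halves.
After all merges, the sorted array is [2, 12, 18, 26, 27, 33, 37, 42].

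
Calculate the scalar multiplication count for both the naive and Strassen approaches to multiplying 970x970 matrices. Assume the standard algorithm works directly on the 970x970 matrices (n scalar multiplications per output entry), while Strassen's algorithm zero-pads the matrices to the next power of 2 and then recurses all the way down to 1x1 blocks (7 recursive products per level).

Matrix multiplication for 970x970 matrices:

Strassen's algorithm requires power-of-2 dimensions. Pad 970x970 to 1024x1024 (next power of 2).

Standard algorithm: 970^3 = 912673000 multiplications
Strassen's algorithm: 7^(log2(1024)) = 7^10 = 282475249 multiplications
Savings: 912673000 - 282475249 = 630197751 multiplications

Standard: 912673000 multiplications (970^3). Strassen: 282475249 multiplications (7^10, after padding to 1024x1024). Strassen reduces 8 recursive multiplications to 7 at each level.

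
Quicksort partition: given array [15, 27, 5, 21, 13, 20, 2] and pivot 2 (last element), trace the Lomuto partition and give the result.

Lomuto partition with pivot = 2:

Initial array: [15, 27, 5, 21, 13, 20, 2]

arr[0]=15 > 2: no swap
arr[1]=27 > 2: no swap
arr[2]=5 > 2: no swap
arr[3]=21 > 2: no swap
arr[4]=13 > 2: no swap
arr[5]=20 > 2: no swap

Place pivot at position 0: [2, 27, 5, 21, 13, 20, 15]
Pivot position: 0

After partitioning with pivot 2, the array becomes [2, 27, 5, 21, 13, 20, 15]. The pivot is placed at index 0. All elements to the left of the pivot are <= 2, and all elements to the right are > 2.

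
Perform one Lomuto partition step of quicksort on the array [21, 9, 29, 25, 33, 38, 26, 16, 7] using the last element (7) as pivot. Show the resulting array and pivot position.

Lomuto partition with pivot = 7:

Initial array: [21, 9, 29, 25, 33, 38, 26, 16, 7]

arr[0]=21 > 7: no swap
arr[1]=9 > 7: no swap
arr[2]=29 > 7: no swap
arr[3]=25 > 7: no swap
arr[4]=33 > 7: no swap
arr[5]=38 > 7: no swap
arr[6]=26 > 7: no swap
arr[7]=16 > 7: no swap

Place pivot at position 0: [7, 9, 29, 25, 33, 38, 26, 16, 21]
Pivot position: 0

After partitioning with pivot 7, the array becomes [7, 9, 29, 25, 33, 38, 26, 16, 21]. The pivot is placed at index 0. All elements to the left of the pivot are <= 7, and all elements to the right are > 7.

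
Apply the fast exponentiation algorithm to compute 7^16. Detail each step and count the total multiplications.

Computing 7^16 by squaring (build up from 7^1; each line after the first costs one multiplication):

7^1 = 7
7^2 = (7^1)^2 = 7^2 = 49
7^4 = (7^2)^2 = 49^2 = 2401
7^8 = (7^4)^2 = 2401^2 = 5764801
7^16 = (7^8)^2 = 5764801^2 = 33232930569601

Result: 33232930569601
Multiplications needed: 4 (4 lines after 7^1)

7^16 = 33232930569601. Using exponentiation by squaring, this requires 4 multiplications. The key idea: if the exponent is even, square the half-power; if odd, multiply by the base once.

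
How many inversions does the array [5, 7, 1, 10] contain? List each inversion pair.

Finding inversions in [5, 7, 1, 10]:

(0, 2): arr[0]=5 > arr[2]=1
(1, 2): arr[1]=7 > arr[2]=1

Total inversions: 2

The array has 2 inversion(s): (0,2), (1,2). Each pair (i,j) satisfies i < j and arr[i] > arr[j].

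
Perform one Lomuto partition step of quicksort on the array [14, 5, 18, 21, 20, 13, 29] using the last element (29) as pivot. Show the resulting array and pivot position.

Lomuto partition with pivot = 29:

Initial array: [14, 5, 18, 21, 20, 13, 29]

arr[0]=14 <= 29: swap with position 0, array becomes [14, 5, 18, 21, 20, 13, 29]
arr[1]=5 <= 29: swap with position 1, array becomes [14, 5, 18, 21, 20, 13, 29]
arr[2]=18 <= 29: swap with position 2, array becomes [14, 5, 18, 21, 20, 13, 29]
arr[3]=21 <= 29: swap with position 3, array becomes [14, 5, 18, 21, 20, 13, 29]
arr[4]=20 <= 29: swap with position 4, array becomes [14, 5, 18, 21, 20, 13, 29]
arr[5]=13 <= 29: swap with position 5, array becomes [14, 5, 18, 21, 20, 13, 29]

Place pivot at position 6: [14, 5, 18, 21, 20, 13, 29]
Pivot position: 6

After partitioning with pivot 29, the array becomes [14, 5, 18, 21, 20, 13, 29]. The pivot is placed at index 6. All elements to the left of the pivot are <= 29, and all elements to the right are > 29.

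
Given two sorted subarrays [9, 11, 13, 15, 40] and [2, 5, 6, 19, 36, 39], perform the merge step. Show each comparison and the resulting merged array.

Merging process:

Compare 9 vs 2: take 2 from right. Merged: [2]
Compare 9 vs 5: take 5 from right. Merged: [2, 5]
Compare 9 vs 6: take 6 from right. Merged: [2, 5, 6]
Compare 9 vs 19: take 9 from left. Merged: [2, 5, 6, 9]
Compare 11 vs 19: take 11 from left. Merged: [2, 5, 6, 9, 11]
Compare 13 vs 19: take 13 from left. Merged: [2, 5, 6, 9, 11, 13]
Compare 15 vs 19: take 15 from left. Merged: [2, 5, 6, 9, 11, 13, 15]
Compare 40 vs 19: take 19 from right. Merged: [2, 5, 6, 9, 11, 13, 15, 19]
Compare 40 vs 36: take 36 from right. Merged: [2, 5, 6, 9, 11, 13, 15, 19, 36]
Compare 40 vs 39: take 39 from right. Merged: [2, 5, 6, 9, 11, 13, 15, 19, 36, 39]
Append remaining from left: [40]. Merged: [2, 5, 6, 9, 11, 13, 15, 19, 36, 39, 40]

Final merged array: [2, 5, 6, 9, 11, 13, 15, 19, 36, 39, 40]
Total comparisons: 10

The merged array is [2, 5, 6, 9, 11, 13, 15, 19, 36, 39, 40], requiring 10 comparisons. The merge step runs in O(n) time where n is the total number of elements.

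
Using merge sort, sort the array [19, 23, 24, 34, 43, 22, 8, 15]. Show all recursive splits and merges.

Merge sort trace:

Split: [19, 23, 24, 34, 43, 22, 8, 15] -> [19, 23, 24, 34] and [43, 22, 8, 15]
  Split: [19, 23, 24, 34] -> [19, 23] and [24, 34]
    Split: [19, 23] -> [19] and [23]
    Merge: [19] + [23] -> [19, 23]
    Split: [24, 34] -> [24] and [34]
    Merge: [24] + [34] -> [24, 34]
  Merge: [19, 23] + [24, 34] -> [19, 23, 24, 34]
  Split: [43, 22, 8, 15] -> [43, 22] and [8, 15]
    Split: [43, 22] -> [43] and [22]
    Merge: [43] + [22] -> [22, 43]
    Split: [8, 15] -> [8] and [15]
    Merge: [8] + [15] -> [8, 15]
  Merge: [22, 43] + [8, 15] -> [8, 15, 22, 43]
Merge: [19, 23, 24, 34] + [8, 15, 22, 43] -> [8, 15, 19, 22, 23, 24, 34, 43]

Final sorted array: [8, 15, 19, 22, 23, 24, 34, 43]

The merge sort proceeds by recursively splitting the array and merging sorted halves.
After all merges, the sorted array is [8, 15, 19, 22, 23, 24, 34, 43].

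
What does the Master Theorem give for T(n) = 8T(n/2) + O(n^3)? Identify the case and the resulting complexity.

Master Theorem for T(n) = 8T(n/2) + O(n^3):

a = 8, b = 2, c = 3
log_b(a) = log_2(8) = 3.0000

Case 2: c = 3 = log_2(8) = 3.0000
T(n) = O(n^3 log n) = O(n^3 log n)

For T(n) = 8T(n/2) + O(n^3): log_2(8) = 3.0000. This is Case 2 of the Master Theorem (c = log_b(a), equal work at all levels), giving O(n^3 log n).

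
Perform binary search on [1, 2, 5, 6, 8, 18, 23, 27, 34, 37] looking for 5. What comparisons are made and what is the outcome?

Binary search for 5 in [1, 2, 5, 6, 8, 18, 23, 27, 34, 37]:

lo=0, hi=9, mid=4, arr[mid]=8 -> 8 > 5, search left half
lo=0, hi=3, mid=1, arr[mid]=2 -> 2 < 5, search right half
lo=2, hi=3, mid=2, arr[mid]=5 -> Found target at index 2!

Binary search finds 5 at index 2 after 3 comparisons. The search repeatedly halves the search space by comparing with the middle element.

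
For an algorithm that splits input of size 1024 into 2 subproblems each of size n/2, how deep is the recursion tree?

For divide and conquer with division factor 2:

Problem sizes at each level:
Level 0: 1024
Level 1: 512
Level 2: 256
Level 3: 128
Level 4: 64
Level 5: 32
Level 6: 16
Level 7: 8
Level 8: 4
Level 9: 2
Level 10: 1

The root is level 0 and the size-1 base case is level 10 (the tree spans levels 0 through 10, i.e. 11 levels counting the root), so the depth is the number of divisions: log_2(1024) = 10

The recursion tree depth is log_2(1024) = 10. At each level, the problem size is divided by 2, so it takes 10 divisions to reduce to a base case of size 1. The algorithm makes 2 recursive calls at each level.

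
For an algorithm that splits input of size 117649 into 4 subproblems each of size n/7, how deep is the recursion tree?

For divide and conquer with division factor 7:

Problem sizes at each level:
Level 0: 117649
Level 1: 16807
Level 2: 2401
Level 3: 343
Level 4: 49
Level 5: 7
Level 6: 1

The root is level 0 and the size-1 base case is level 6 (the tree spans levels 0 through 6, i.e. 7 levels counting the root), so the depth is the number of divisions: log_7(117649) = 6

The recursion tree depth is log_7(117649) = 6. At each level, the problem size is divided by 7, so it takes 6 divisions to reduce to a base case of size 1. The algorithm makes 4 recursive calls at each level.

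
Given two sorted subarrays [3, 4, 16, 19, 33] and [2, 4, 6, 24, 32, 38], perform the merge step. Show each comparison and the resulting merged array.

Merging process:

Compare 3 vs 2: take 2 from right. Merged: [2]
Compare 3 vs 4: take 3 from left. Merged: [2, 3]
Compare 4 vs 4: take 4 from left. Merged: [2, 3, 4]
Compare 16 vs 4: take 4 from right. Merged: [2, 3, 4, 4]
Compare 16 vs 6: take 6 from right. Merged: [2, 3, 4, 4, 6]
Compare 16 vs 24: take 16 from left. Merged: [2, 3, 4, 4, 6, 16]
Compare 19 vs 24: take 19 from left. Merged: [2, 3, 4, 4, 6, 16, 19]
Compare 33 vs 24: take 24 from right. Merged: [2, 3, 4, 4, 6, 16, 19, 24]
Compare 33 vs 32: take 32 from right. Merged: [2, 3, 4, 4, 6, 16, 19, 24, 32]
Compare 33 vs 38: take 33 from left. Merged: [2, 3, 4, 4, 6, 16, 19, 24, 32, 33]
Append remaining from right: [38]. Merged: [2, 3, 4, 4, 6, 16, 19, 24, 32, 33, 38]

Final merged array: [2, 3, 4, 4, 6, 16, 19, 24, 32, 33, 38]
Total comparisons: 10

The merged array is [2, 3, 4, 4, 6, 16, 19, 24, 32, 33, 38], requiring 10 comparisons. The merge step runs in O(n) time where n is the total number of elements.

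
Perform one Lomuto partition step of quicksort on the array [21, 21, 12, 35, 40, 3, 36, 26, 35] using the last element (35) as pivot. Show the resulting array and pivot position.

Lomuto partition with pivot = 35:

Initial array: [21, 21, 12, 35, 40, 3, 36, 26, 35]

arr[0]=21 <= 35: swap with position 0, array becomes [21, 21, 12, 35, 40, 3, 36, 26, 35]
arr[1]=21 <= 35: swap with position 1, array becomes [21, 21, 12, 35, 40, 3, 36, 26, 35]
arr[2]=12 <= 35: swap with position 2, array becomes [21, 21, 12, 35, 40, 3, 36, 26, 35]
arr[3]=35 <= 35: swap with position 3, array becomes [21, 21, 12, 35, 40, 3, 36, 26, 35]
arr[4]=40 > 35: no swap
arr[5]=3 <= 35: swap with position 4, array becomes [21, 21, 12, 35, 3, 40, 36, 26, 35]
arr[6]=36 > 35: no swap
arr[7]=26 <= 35: swap with position 5, array becomes [21, 21, 12, 35, 3, 26, 36, 40, 35]

Place pivot at position 6: [21, 21, 12, 35, 3, 26, 35, 40, 36]
Pivot position: 6

After partitioning with pivot 35, the array becomes [21, 21, 12, 35, 3, 26, 35, 40, 36]. The pivot is placed at index 6. All elements to the left of the pivot are <= 35, and all elements to the right are > 35.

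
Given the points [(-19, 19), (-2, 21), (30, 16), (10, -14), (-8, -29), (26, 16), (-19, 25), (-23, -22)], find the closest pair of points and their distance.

Computing all pairwise distances among 8 points:

d((-19, 19), (-2, 21)) = 17.1172
d((-19, 19), (30, 16)) = 49.0918
d((-19, 19), (10, -14)) = 43.9318
d((-19, 19), (-8, -29)) = 49.2443
d((-19, 19), (26, 16)) = 45.0999
d((-19, 19), (-19, 25)) = 6.0
d((-19, 19), (-23, -22)) = 41.1947
d((-2, 21), (30, 16)) = 32.3883
d((-2, 21), (10, -14)) = 37.0
d((-2, 21), (-8, -29)) = 50.3587
d((-2, 21), (26, 16)) = 28.4429
d((-2, 21), (-19, 25)) = 17.4642
d((-2, 21), (-23, -22)) = 47.8539
d((30, 16), (10, -14)) = 36.0555
d((30, 16), (-8, -29)) = 58.8982
d((30, 16), (26, 16)) = 4.0 <-- minimum
d((30, 16), (-19, 25)) = 49.8197
d((30, 16), (-23, -22)) = 65.215
d((10, -14), (-8, -29)) = 23.4307
d((10, -14), (26, 16)) = 34.0
d((10, -14), (-19, 25)) = 48.6004
d((10, -14), (-23, -22)) = 33.9559
d((-8, -29), (26, 16)) = 56.4004
d((-8, -29), (-19, 25)) = 55.109
d((-8, -29), (-23, -22)) = 16.5529
d((26, 16), (-19, 25)) = 45.8912
d((26, 16), (-23, -22)) = 62.0081
d((-19, 25), (-23, -22)) = 47.1699

Closest pair: (30, 16) and (26, 16) with distance 4.0

The closest pair is (30, 16) and (26, 16) with Euclidean distance 4.0. For 8 points, brute-force pairwise comparison is shown above. For large n, the divide-and-conquer algorithm (sort by x, recurse on halves, check the dividing strip) achieves O(n log n).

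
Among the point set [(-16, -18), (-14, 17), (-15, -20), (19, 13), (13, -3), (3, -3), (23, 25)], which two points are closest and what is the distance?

Computing all pairwise distances among 7 points:

d((-16, -18), (-14, 17)) = 35.0571
d((-16, -18), (-15, -20)) = 2.2361 <-- minimum
d((-16, -18), (19, 13)) = 46.7547
d((-16, -18), (13, -3)) = 32.6497
d((-16, -18), (3, -3)) = 24.2074
d((-16, -18), (23, 25)) = 58.0517
d((-14, 17), (-15, -20)) = 37.0135
d((-14, 17), (19, 13)) = 33.2415
d((-14, 17), (13, -3)) = 33.6006
d((-14, 17), (3, -3)) = 26.2488
d((-14, 17), (23, 25)) = 37.855
d((-15, -20), (19, 13)) = 47.3814
d((-15, -20), (13, -3)) = 32.7567
d((-15, -20), (3, -3)) = 24.7588
d((-15, -20), (23, 25)) = 58.8982
d((19, 13), (13, -3)) = 17.088
d((19, 13), (3, -3)) = 22.6274
d((19, 13), (23, 25)) = 12.6491
d((13, -3), (3, -3)) = 10.0
d((13, -3), (23, 25)) = 29.7321
d((3, -3), (23, 25)) = 34.4093

Closest pair: (-16, -18) and (-15, -20) with distance 2.2361

The closest pair is (-16, -18) and (-15, -20) with Euclidean distance 2.2361. For 7 points, brute-force pairwise comparison is shown above. For large n, the divide-and-conquer algorithm (sort by x, recurse on halves, check the dividing strip) achieves O(n log n).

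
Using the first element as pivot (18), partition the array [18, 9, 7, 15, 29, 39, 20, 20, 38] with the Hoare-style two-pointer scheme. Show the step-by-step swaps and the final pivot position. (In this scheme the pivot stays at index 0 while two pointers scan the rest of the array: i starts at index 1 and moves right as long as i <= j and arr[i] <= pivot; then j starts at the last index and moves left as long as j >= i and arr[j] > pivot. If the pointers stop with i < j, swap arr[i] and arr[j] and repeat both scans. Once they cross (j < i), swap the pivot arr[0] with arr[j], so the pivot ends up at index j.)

Hoare-style two-pointer partition with pivot = 18:

Initial array: [18, 9, 7, 15, 29, 39, 20, 20, 38]

Pointers start at i = 1, j = 8.
i ends at 4, j ends at 3: the pointers have crossed (j < i), so scanning stops.

Swap pivot arr[0] with arr[3] to place pivot at position 3: [15, 9, 7, 18, 29, 39, 20, 20, 38]
Pivot position: 3

After partitioning with pivot 18, the array becomes [15, 9, 7, 18, 29, 39, 20, 20, 38]. The pivot is placed at index 3. All elements to the left of the pivot are <= 18, and all elements to the right are > 18.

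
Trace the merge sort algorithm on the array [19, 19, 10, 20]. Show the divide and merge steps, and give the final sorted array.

Merge sort trace:

Split: [19, 19, 10, 20] -> [19, 19] and [10, 20]
  Split: [19, 19] -> [19] and [19]
  Merge: [19] + [19] -> [19, 19]
  Split: [10, 20] -> [10] and [20]
  Merge: [10] + [20] -> [10, 20]
Merge: [19, 19] + [10, 20] -> [10, 19, 19, 20]

Final sorted array: [10, 19, 19, 20]

The merge sort proceeds by recursively splitting the array and merging sorted halves.
After all merges, the sorted array is [10, 19, 19, 20].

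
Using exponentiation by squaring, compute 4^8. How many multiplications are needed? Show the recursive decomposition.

Computing 4^8 by squaring (build up from 4^1; each line after the first costs one multiplication):

4^1 = 4
4^2 = (4^1)^2 = 4^2 = 16
4^4 = (4^2)^2 = 16^2 = 256
4^8 = (4^4)^2 = 256^2 = 65536

Result: 65536
Multiplications needed: 3 (3 lines after 4^1)

4^8 = 65536. Using exponentiation by squaring, this requires 3 multiplications. The key idea: if the exponent is even, square the half-power; if odd, multiply by the base once.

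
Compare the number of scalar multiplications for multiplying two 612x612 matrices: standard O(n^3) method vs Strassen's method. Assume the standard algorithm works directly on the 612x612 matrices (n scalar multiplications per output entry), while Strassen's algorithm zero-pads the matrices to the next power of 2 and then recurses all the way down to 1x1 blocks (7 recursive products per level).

Matrix multiplication for 612x612 matrices:

Strassen's algorithm requires power-of-2 dimensions. Pad 612x612 to 1024x1024 (next power of 2).

Standard algorithm: 612^3 = 229220928 multiplications
Strassen's algorithm: 7^(log2(1024)) = 7^10 = 282475249 multiplications
Difference: 229220928 - 282475249 = -53254321 (Strassen uses MORE here due to padding overhead — for small or just-over-power-of-2 n, padding can outweigh the per-level savings)

Standard: 229220928 multiplications (612^3). Strassen: 282475249 multiplications (7^10, after padding to 1024x1024). Strassen reduces 8 recursive multiplications to 7 at each level.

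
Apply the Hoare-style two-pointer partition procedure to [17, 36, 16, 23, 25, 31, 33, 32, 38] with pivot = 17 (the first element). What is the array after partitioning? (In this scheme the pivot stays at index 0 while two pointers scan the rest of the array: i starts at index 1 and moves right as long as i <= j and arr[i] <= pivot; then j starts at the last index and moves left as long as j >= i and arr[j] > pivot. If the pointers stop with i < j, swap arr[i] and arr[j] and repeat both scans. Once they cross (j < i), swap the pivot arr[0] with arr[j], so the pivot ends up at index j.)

Hoare-style two-pointer partition with pivot = 17:

Initial array: [17, 36, 16, 23, 25, 31, 33, 32, 38]

Pointers start at i = 1, j = 8.
i stops at index 1 (arr[1]=36 > 17), j stops at index 2 (arr[2]=16 <= 17): swap arr[1] and arr[2], array becomes [17, 16, 36, 23, 25, 31, 33, 32, 38]
i ends at 2, j ends at 1: the pointers have crossed (j < i), so scanning stops.

Swap pivot arr[0] with arr[1] to place pivot at position 1: [16, 17, 36, 23, 25, 31, 33, 32, 38]
Pivot position: 1

After partitioning with pivot 17, the array becomes [16, 17, 36, 23, 25, 31, 33, 32, 38]. The pivot is placed at index 1. All elements to the left of the pivot are <= 17, and all elements to the right are > 17.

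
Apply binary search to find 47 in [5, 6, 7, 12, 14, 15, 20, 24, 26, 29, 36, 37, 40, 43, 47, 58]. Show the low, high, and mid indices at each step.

Binary search for 47 in [5, 6, 7, 12, 14, 15, 20, 24, 26, 29, 36, 37, 40, 43, 47, 58]:

lo=0, hi=15, mid=7, arr[mid]=24 -> 24 < 47, search right half
lo=8, hi=15, mid=11, arr[mid]=37 -> 37 < 47, search right half
lo=12, hi=15, mid=13, arr[mid]=43 -> 43 < 47, search right half
lo=14, hi=15, mid=14, arr[mid]=47 -> Found target at index 14!

Binary search finds 47 at index 14 after 4 comparisons. The search repeatedly halves the search space by comparing with the middle element.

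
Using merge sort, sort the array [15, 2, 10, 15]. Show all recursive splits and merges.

Merge sort trace:

Split: [15, 2, 10, 15] -> [15, 2] and [10, 15]
  Split: [15, 2] -> [15] and [2]
  Merge: [15] + [2] -> [2, 15]
  Split: [10, 15] -> [10] and [15]
  Merge: [10] + [15] -> [10, 15]
Merge: [2, 15] + [10, 15] -> [2, 10, 15, 15]

Final sorted array: [2, 10, 15, 15]

The merge sort proceeds by recursively splitting the array and merging sorted halves.
After all merges, the sorted array is [2, 10, 15, 15].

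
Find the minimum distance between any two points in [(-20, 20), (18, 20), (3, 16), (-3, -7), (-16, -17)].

Computing all pairwise distances among 5 points:

d((-20, 20), (18, 20)) = 38.0
d((-20, 20), (3, 16)) = 23.3452
d((-20, 20), (-3, -7)) = 31.9061
d((-20, 20), (-16, -17)) = 37.2156
d((18, 20), (3, 16)) = 15.5242 <-- minimum
d((18, 20), (-3, -7)) = 34.2053
d((18, 20), (-16, -17)) = 50.2494
d((3, 16), (-3, -7)) = 23.7697
d((3, 16), (-16, -17)) = 38.0789
d((-3, -7), (-16, -17)) = 16.4012

Closest pair: (18, 20) and (3, 16) with distance 15.5242

The closest pair is (18, 20) and (3, 16) with Euclidean distance 15.5242. For 5 points, brute-force pairwise comparison is shown above. For large n, the divide-and-conquer algorithm (sort by x, recurse on halves, check the dividing strip) achieves O(n log n).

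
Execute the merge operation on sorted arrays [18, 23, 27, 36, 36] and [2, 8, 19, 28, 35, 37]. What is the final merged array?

Merging process:

Compare 18 vs 2: take 2 from right. Merged: [2]
Compare 18 vs 8: take 8 from right. Merged: [2, 8]
Compare 18 vs 19: take 18 from left. Merged: [2, 8, 18]
Compare 23 vs 19: take 19 from right. Merged: [2, 8, 18, 19]
Compare 23 vs 28: take 23 from left. Merged: [2, 8, 18, 19, 23]
Compare 27 vs 28: take 27 from left. Merged: [2, 8, 18, 19, 23, 27]
Compare 36 vs 28: take 28 from right. Merged: [2, 8, 18, 19, 23, 27, 28]
Compare 36 vs 35: take 35 from right. Merged: [2, 8, 18, 19, 23, 27, 28, 35]
Compare 36 vs 37: take 36 from left. Merged: [2, 8, 18, 19, 23, 27, 28, 35, 36]
Compare 36 vs 37: take 36 from left. Merged: [2, 8, 18, 19, 23, 27, 28, 35, 36, 36]
Append remaining from right: [37]. Merged: [2, 8, 18, 19, 23, 27, 28, 35, 36, 36, 37]

Final merged array: [2, 8, 18, 19, 23, 27, 28, 35, 36, 36, 37]
Total comparisons: 10

The merged array is [2, 8, 18, 19, 23, 27, 28, 35, 36, 36, 37], requiring 10 comparisons. The merge step runs in O(n) time where n is the total number of elements.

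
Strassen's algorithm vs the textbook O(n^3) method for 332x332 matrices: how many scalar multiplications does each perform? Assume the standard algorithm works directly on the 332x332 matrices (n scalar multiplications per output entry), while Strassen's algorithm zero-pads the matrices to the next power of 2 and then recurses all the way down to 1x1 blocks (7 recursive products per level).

Matrix multiplication for 332x332 matrices:

Strassen's algorithm requires power-of-2 dimensions. Pad 332x332 to 512x512 (next power of 2).

Standard algorithm: 332^3 = 36594368 multiplications
Strassen's algorithm: 7^(log2(512)) = 7^9 = 40353607 multiplications
Difference: 36594368 - 40353607 = -3759239 (Strassen uses MORE here due to padding overhead — for small or just-over-power-of-2 n, padding can outweigh the per-level savings)

Standard: 36594368 multiplications (332^3). Strassen: 40353607 multiplications (7^9, after padding to 512x512). Strassen reduces 8 recursive multiplications to 7 at each level.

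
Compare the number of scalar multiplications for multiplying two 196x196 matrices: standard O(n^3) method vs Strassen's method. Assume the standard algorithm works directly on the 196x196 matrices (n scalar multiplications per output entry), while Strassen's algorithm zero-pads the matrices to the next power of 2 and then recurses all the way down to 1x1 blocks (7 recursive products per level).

Matrix multiplication for 196x196 matrices:

Strassen's algorithm requires power-of-2 dimensions. Pad 196x196 to 256x256 (next power of 2).

Standard algorithm: 196^3 = 7529536 multiplications
Strassen's algorithm: 7^(log2(256)) = 7^8 = 5764801 multiplications
Savings: 7529536 - 5764801 = 1764735 multiplications

Standard: 7529536 multiplications (196^3). Strassen: 5764801 multiplications (7^8, after padding to 256x256). Strassen reduces 8 recursive multiplications to 7 at each level.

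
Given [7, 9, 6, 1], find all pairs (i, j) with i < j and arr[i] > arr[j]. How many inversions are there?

Finding inversions in [7, 9, 6, 1]:

(0, 2): arr[0]=7 > arr[2]=6
(0, 3): arr[0]=7 > arr[3]=1
(1, 2): arr[1]=9 > arr[2]=6
(1, 3): arr[1]=9 > arr[3]=1
(2, 3): arr[2]=6 > arr[3]=1

Total inversions: 5

The array has 5 inversion(s): (0,2), (0,3), (1,2), (1,3), (2,3). Each pair (i,j) satisfies i < j and arr[i] > arr[j].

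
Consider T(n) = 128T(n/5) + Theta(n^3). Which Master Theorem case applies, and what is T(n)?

Master Theorem for T(n) = 128T(n/5) + O(n^3):

a = 128, b = 5, c = 3
log_b(a) = log_5(128) = 3.0147

Case 1: c = 3 < log_5(128) = 3.0147
T(n) = O(n^(log_5 128))

For T(n) = 128T(n/5) + O(n^3): log_5(128) = 3.0147. This is Case 1 of the Master Theorem (c < log_b(a), work dominated by leaves), giving O(n^(log_5 128)).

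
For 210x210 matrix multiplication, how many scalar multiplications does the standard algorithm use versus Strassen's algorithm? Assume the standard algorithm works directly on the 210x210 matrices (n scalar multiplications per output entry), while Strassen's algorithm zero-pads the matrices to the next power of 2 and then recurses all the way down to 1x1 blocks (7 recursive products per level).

Matrix multiplication for 210x210 matrices:

Strassen's algorithm requires power-of-2 dimensions. Pad 210x210 to 256x256 (next power of 2).

Standard algorithm: 210^3 = 9261000 multiplications
Strassen's algorithm: 7^(log2(256)) = 7^8 = 5764801 multiplications
Savings: 9261000 - 5764801 = 3496199 multiplications

Standard: 9261000 multiplications (210^3). Strassen: 5764801 multiplications (7^8, after padding to 256x256). Strassen reduces 8 recursive multiplications to 7 at each level.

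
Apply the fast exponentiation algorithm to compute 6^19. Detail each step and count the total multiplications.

Computing 6^19 by squaring (build up from 6^1; each line after the first costs one multiplication):

6^1 = 6
6^2 = (6^1)^2 = 6^2 = 36
6^4 = (6^2)^2 = 36^2 = 1296
6^8 = (6^4)^2 = 1296^2 = 1679616
6^9 = 6 * 6^8 = 6 * 1679616 = 10077696
6^18 = (6^9)^2 = 10077696^2 = 101559956668416
6^19 = 6 * 6^18 = 6 * 101559956668416 = 609359740010496

Result: 609359740010496
Multiplications needed: 6 (6 lines after 6^1)

6^19 = 609359740010496. Using exponentiation by squaring, this requires 6 multiplications. The key idea: if the exponent is even, square the half-power; if odd, multiply by the base once.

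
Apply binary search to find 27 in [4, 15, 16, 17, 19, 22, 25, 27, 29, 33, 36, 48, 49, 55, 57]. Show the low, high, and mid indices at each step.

Binary search for 27 in [4, 15, 16, 17, 19, 22, 25, 27, 29, 33, 36, 48, 49, 55, 57]:

lo=0, hi=14, mid=7, arr[mid]=27 -> Found target at index 7!

Binary search finds 27 at index 7 after 1 comparisons. The search repeatedly halves the search space by comparing with the middle element.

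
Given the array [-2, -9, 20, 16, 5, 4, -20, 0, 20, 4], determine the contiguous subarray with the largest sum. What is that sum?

Using Kadane's algorithm on [-2, -9, 20, 16, 5, 4, -20, 0, 20, 4]:

Scanning through the array:
Position 1 (value -9): max_ending_here = -9, max_so_far = -2
Position 2 (value 20): max_ending_here = 20, max_so_far = 20
Position 3 (value 16): max_ending_here = 36, max_so_far = 36
Position 4 (value 5): max_ending_here = 41, max_so_far = 41
Position 5 (value 4): max_ending_here = 45, max_so_far = 45
Position 6 (value -20): max_ending_here = 25, max_so_far = 45
Position 7 (value 0): max_ending_here = 25, max_so_far = 45
Position 8 (value 20): max_ending_here = 45, max_so_far = 45
Position 9 (value 4): max_ending_here = 49, max_so_far = 49

Maximum subarray: [20, 16, 5, 4, -20, 0, 20, 4]
Maximum sum: 49

The maximum subarray is [20, 16, 5, 4, -20, 0, 20, 4] with sum 49. This subarray runs from index 2 to index 9.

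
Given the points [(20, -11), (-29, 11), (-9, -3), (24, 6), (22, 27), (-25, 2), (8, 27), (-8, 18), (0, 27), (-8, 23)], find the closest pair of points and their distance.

Computing all pairwise distances among 10 points:

d((20, -11), (-29, 11)) = 53.7122
d((20, -11), (-9, -3)) = 30.0832
d((20, -11), (24, 6)) = 17.4642
d((20, -11), (22, 27)) = 38.0526
d((20, -11), (-25, 2)) = 46.8402
d((20, -11), (8, 27)) = 39.8497
d((20, -11), (-8, 18)) = 40.3113
d((20, -11), (0, 27)) = 42.9418
d((20, -11), (-8, 23)) = 44.0454
d((-29, 11), (-9, -3)) = 24.4131
d((-29, 11), (24, 6)) = 53.2353
d((-29, 11), (22, 27)) = 53.4509
d((-29, 11), (-25, 2)) = 9.8489
d((-29, 11), (8, 27)) = 40.3113
d((-29, 11), (-8, 18)) = 22.1359
d((-29, 11), (0, 27)) = 33.121
d((-29, 11), (-8, 23)) = 24.1868
d((-9, -3), (24, 6)) = 34.2053
d((-9, -3), (22, 27)) = 43.1393
d((-9, -3), (-25, 2)) = 16.7631
d((-9, -3), (8, 27)) = 34.4819
d((-9, -3), (-8, 18)) = 21.0238
d((-9, -3), (0, 27)) = 31.3209
d((-9, -3), (-8, 23)) = 26.0192
d((24, 6), (22, 27)) = 21.095
d((24, 6), (-25, 2)) = 49.163
d((24, 6), (8, 27)) = 26.4008
d((24, 6), (-8, 18)) = 34.176
d((24, 6), (0, 27)) = 31.8904
d((24, 6), (-8, 23)) = 36.2353
d((22, 27), (-25, 2)) = 53.2353
d((22, 27), (8, 27)) = 14.0
d((22, 27), (-8, 18)) = 31.3209
d((22, 27), (0, 27)) = 22.0
d((22, 27), (-8, 23)) = 30.2655
d((-25, 2), (8, 27)) = 41.4005
d((-25, 2), (-8, 18)) = 23.3452
d((-25, 2), (0, 27)) = 35.3553
d((-25, 2), (-8, 23)) = 27.0185
d((8, 27), (-8, 18)) = 18.3576
d((8, 27), (0, 27)) = 8.0
d((8, 27), (-8, 23)) = 16.4924
d((-8, 18), (0, 27)) = 12.0416
d((-8, 18), (-8, 23)) = 5.0 <-- minimum
d((0, 27), (-8, 23)) = 8.9443

Closest pair: (-8, 18) and (-8, 23) with distance 5.0

The closest pair is (-8, 18) and (-8, 23) with Euclidean distance 5.0. For 10 points, brute-force pairwise comparison is shown above. For large n, the divide-and-conquer algorithm (sort by x, recurse on halves, check the dividing strip) achieves O(n log n).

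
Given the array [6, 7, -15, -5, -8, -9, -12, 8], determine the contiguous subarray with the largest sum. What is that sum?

Using Kadane's algorithm on [6, 7, -15, -5, -8, -9, -12, 8]:

Scanning through the array:
Position 1 (value 7): max_ending_here = 13, max_so_far = 13
Position 2 (value -15): max_ending_here = -2, max_so_far = 13
Position 3 (value -5): max_ending_here = -5, max_so_far = 13
Position 4 (value -8): max_ending_here = -8, max_so_far = 13
Position 5 (value -9): max_ending_here = -9, max_so_far = 13
Position 6 (value -12): max_ending_here = -12, max_so_far = 13
Position 7 (value 8): max_ending_here = 8, max_so_far = 13

Maximum subarray: [6, 7]
Maximum sum: 13

The maximum subarray is [6, 7] with sum 13. This subarray runs from index 0 to index 1.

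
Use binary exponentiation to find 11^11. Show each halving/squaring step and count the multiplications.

Computing 11^11 by squaring (build up from 11^1; each line after the first costs one multiplication):

11^1 = 11
11^2 = (11^1)^2 = 11^2 = 121
11^4 = (11^2)^2 = 121^2 = 14641
11^5 = 11 * 11^4 = 11 * 14641 = 161051
11^10 = (11^5)^2 = 161051^2 = 25937424601
11^11 = 11 * 11^10 = 11 * 25937424601 = 285311670611

Result: 285311670611
Multiplications needed: 5 (5 lines after 11^1)

11^11 = 285311670611. Using exponentiation by squaring, this requires 5 multiplications. The key idea: if the exponent is even, square the half-power; if odd, multiply by the base once.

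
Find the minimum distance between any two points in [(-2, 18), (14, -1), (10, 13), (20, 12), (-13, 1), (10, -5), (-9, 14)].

Computing all pairwise distances among 7 points:

d((-2, 18), (14, -1)) = 24.8395
d((-2, 18), (10, 13)) = 13.0
d((-2, 18), (20, 12)) = 22.8035
d((-2, 18), (-13, 1)) = 20.2485
d((-2, 18), (10, -5)) = 25.9422
d((-2, 18), (-9, 14)) = 8.0623
d((14, -1), (10, 13)) = 14.5602
d((14, -1), (20, 12)) = 14.3178
d((14, -1), (-13, 1)) = 27.074
d((14, -1), (10, -5)) = 5.6569 <-- minimum
d((14, -1), (-9, 14)) = 27.4591
d((10, 13), (20, 12)) = 10.0499
d((10, 13), (-13, 1)) = 25.9422
d((10, 13), (10, -5)) = 18.0
d((10, 13), (-9, 14)) = 19.0263
d((20, 12), (-13, 1)) = 34.7851
d((20, 12), (10, -5)) = 19.7231
d((20, 12), (-9, 14)) = 29.0689
d((-13, 1), (10, -5)) = 23.7697
d((-13, 1), (-9, 14)) = 13.6015
d((10, -5), (-9, 14)) = 26.8701

Closest pair: (14, -1) and (10, -5) with distance 5.6569

The closest pair is (14, -1) and (10, -5) with Euclidean distance 5.6569. For 7 points, brute-force pairwise comparison is shown above. For large n, the divide-and-conquer algorithm (sort by x, recurse on halves, check the dividing strip) achieves O(n log n).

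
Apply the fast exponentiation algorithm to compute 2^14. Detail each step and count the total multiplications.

Computing 2^14 by squaring (build up from 2^1; each line after the first costs one multiplication):

2^1 = 2
2^2 = (2^1)^2 = 2^2 = 4
2^3 = 2 * 2^2 = 2 * 4 = 8
2^6 = (2^3)^2 = 8^2 = 64
2^7 = 2 * 2^6 = 2 * 64 = 128
2^14 = (2^7)^2 = 128^2 = 16384

Result: 16384
Multiplications needed: 5 (5 lines after 2^1)

2^14 = 16384. Using exponentiation by squaring, this requires 5 multiplications. The key idea: if the exponent is even, square the half-power; if odd, multiply by the base once.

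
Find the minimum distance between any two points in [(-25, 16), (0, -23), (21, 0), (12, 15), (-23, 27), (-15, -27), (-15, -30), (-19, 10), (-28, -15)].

Computing all pairwise distances among 9 points:

d((-25, 16), (0, -23)) = 46.3249
d((-25, 16), (21, 0)) = 48.7032
d((-25, 16), (12, 15)) = 37.0135
d((-25, 16), (-23, 27)) = 11.1803
d((-25, 16), (-15, -27)) = 44.1475
d((-25, 16), (-15, -30)) = 47.0744
d((-25, 16), (-19, 10)) = 8.4853
d((-25, 16), (-28, -15)) = 31.1448
d((0, -23), (21, 0)) = 31.1448
d((0, -23), (12, 15)) = 39.8497
d((0, -23), (-23, 27)) = 55.0364
d((0, -23), (-15, -27)) = 15.5242
d((0, -23), (-15, -30)) = 16.5529
d((0, -23), (-19, 10)) = 38.0789
d((0, -23), (-28, -15)) = 29.1204
d((21, 0), (12, 15)) = 17.4929
d((21, 0), (-23, 27)) = 51.6236
d((21, 0), (-15, -27)) = 45.0
d((21, 0), (-15, -30)) = 46.8615
d((21, 0), (-19, 10)) = 41.2311
d((21, 0), (-28, -15)) = 51.2445
d((12, 15), (-23, 27)) = 37.0
d((12, 15), (-15, -27)) = 49.93
d((12, 15), (-15, -30)) = 52.4786
d((12, 15), (-19, 10)) = 31.4006
d((12, 15), (-28, -15)) = 50.0
d((-23, 27), (-15, -27)) = 54.5894
d((-23, 27), (-15, -30)) = 57.5587
d((-23, 27), (-19, 10)) = 17.4642
d((-23, 27), (-28, -15)) = 42.2966
d((-15, -27), (-15, -30)) = 3.0 <-- minimum
d((-15, -27), (-19, 10)) = 37.2156
d((-15, -27), (-28, -15)) = 17.6918
d((-15, -30), (-19, 10)) = 40.1995
d((-15, -30), (-28, -15)) = 19.8494
d((-19, 10), (-28, -15)) = 26.5707

Closest pair: (-15, -27) and (-15, -30) with distance 3.0

The closest pair is (-15, -27) and (-15, -30) with Euclidean distance 3.0. For 9 points, brute-force pairwise comparison is shown above. For large n, the divide-and-conquer algorithm (sort by x, recurse on halves, check the dividing strip) achieves O(n log n).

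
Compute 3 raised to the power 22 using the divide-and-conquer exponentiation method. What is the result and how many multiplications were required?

Computing 3^22 by squaring (build up from 3^1; each line after the first costs one multiplication):

3^1 = 3
3^2 = (3^1)^2 = 3^2 = 9
3^4 = (3^2)^2 = 9^2 = 81
3^5 = 3 * 3^4 = 3 * 81 = 243
3^10 = (3^5)^2 = 243^2 = 59049
3^11 = 3 * 3^10 = 3 * 59049 = 177147
3^22 = (3^11)^2 = 177147^2 = 31381059609

Result: 31381059609
Multiplications needed: 6 (6 lines after 3^1)

3^22 = 31381059609. Using exponentiation by squaring, this requires 6 multiplications. The key idea: if the exponent is even, square the half-power; if odd, multiply by the base once.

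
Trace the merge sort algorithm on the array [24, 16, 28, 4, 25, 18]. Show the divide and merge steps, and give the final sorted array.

Merge sort trace:

Split: [24, 16, 28, 4, 25, 18] -> [24, 16, 28] and [4, 25, 18]
  Split: [24, 16, 28] -> [24] and [16, 28]
    Split: [16, 28] -> [16] and [28]
    Merge: [16] + [28] -> [16, 28]
  Merge: [24] + [16, 28] -> [16, 24, 28]
  Split: [4, 25, 18] -> [4] and [25, 18]
    Split: [25, 18] -> [25] and [18]
    Merge: [25] + [18] -> [18, 25]
  Merge: [4] + [18, 25] -> [4, 18, 25]
Merge: [16, 24, 28] + [4, 18, 25] -> [4, 16, 18, 24, 25, 28]

Final sorted array: [4, 16, 18, 24, 25, 28]

The merge sort proceeds by recursively splitting the array and merging sorted halves.
After all merges, the sorted array is [4, 16, 18, 24, 25, 28].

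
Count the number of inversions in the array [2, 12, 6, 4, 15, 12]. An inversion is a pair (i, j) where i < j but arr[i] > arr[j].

Finding inversions in [2, 12, 6, 4, 15, 12]:

(1, 2): arr[1]=12 > arr[2]=6
(1, 3): arr[1]=12 > arr[3]=4
(2, 3): arr[2]=6 > arr[3]=4
(4, 5): arr[4]=15 > arr[5]=12

Total inversions: 4

The array has 4 inversion(s): (1,2), (1,3), (2,3), (4,5). Each pair (i,j) satisfies i < j and arr[i] > arr[j].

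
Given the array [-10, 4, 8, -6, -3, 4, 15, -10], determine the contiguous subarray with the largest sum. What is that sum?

Using Kadane's algorithm on [-10, 4, 8, -6, -3, 4, 15, -10]:

Scanning through the array:
Position 1 (value 4): max_ending_here = 4, max_so_far = 4
Position 2 (value 8): max_ending_here = 12, max_so_far = 12
Position 3 (value -6): max_ending_here = 6, max_so_far = 12
Position 4 (value -3): max_ending_here = 3, max_so_far = 12
Position 5 (value 4): max_ending_here = 7, max_so_far = 12
Position 6 (value 15): max_ending_here = 22, max_so_far = 22
Position 7 (value -10): max_ending_here = 12, max_so_far = 22

Maximum subarray: [4, 8, -6, -3, 4, 15]
Maximum sum: 22

The maximum subarray is [4, 8, -6, -3, 4, 15] with sum 22. This subarray runs from index 1 to index 6.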